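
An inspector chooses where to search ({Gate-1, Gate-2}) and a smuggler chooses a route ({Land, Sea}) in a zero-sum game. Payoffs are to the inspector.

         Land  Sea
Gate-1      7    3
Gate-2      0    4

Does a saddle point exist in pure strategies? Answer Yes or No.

Row minima: Gate-1 → 3, Gate-2 → 0; maximin = 3.
Column maxima: Land → 7, Sea → 4; minimax = 4.
3 ≠ 4, so no pure-strategy equilibrium exists.

No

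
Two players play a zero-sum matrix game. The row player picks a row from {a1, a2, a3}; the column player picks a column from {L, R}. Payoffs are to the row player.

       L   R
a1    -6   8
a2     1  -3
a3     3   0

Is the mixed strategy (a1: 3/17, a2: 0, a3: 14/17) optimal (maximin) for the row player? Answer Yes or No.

Yes

Against L this mix gives (3/17)·(-6) + (14/17)·3 = 24/17.
Against R this mix gives (3/17)·8 + (14/17)·0 = 24/17.
All of the column player's active replies (L, R) yield 24/17, and no column does worse for the row player. The mix makes the column player indifferent and guarantees 24/17, so it is optimal.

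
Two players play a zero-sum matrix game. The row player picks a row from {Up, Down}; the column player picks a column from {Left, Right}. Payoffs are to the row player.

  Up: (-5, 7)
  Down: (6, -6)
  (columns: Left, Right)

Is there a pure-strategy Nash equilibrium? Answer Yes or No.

Row minima: Up → -5, Down → -6; maximin = -5.
Column maxima: Left → 6, Right → 7; minimax = 6.
-5 ≠ 6, so no pure-strategy equilibrium exists.

No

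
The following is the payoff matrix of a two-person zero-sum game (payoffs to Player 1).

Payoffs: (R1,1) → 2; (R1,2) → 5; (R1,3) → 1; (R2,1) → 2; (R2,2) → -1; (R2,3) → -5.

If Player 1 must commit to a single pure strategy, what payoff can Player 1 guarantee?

Row minima: R1 → 1, R2 → -5.
The best of these is 1.

1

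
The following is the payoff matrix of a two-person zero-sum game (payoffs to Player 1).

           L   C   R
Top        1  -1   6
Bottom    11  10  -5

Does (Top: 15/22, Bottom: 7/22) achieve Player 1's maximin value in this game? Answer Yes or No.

Against L this mix gives (15/22)·1 + (7/22)·11 = 46/11.
Against C this mix gives (15/22)·(-1) + (7/22)·10 = 5/2.
Against R this mix gives (15/22)·6 + (7/22)·(-5) = 5/2.
All of Player 2's active replies (C, R) yield 5/2, and no column does worse for Player 1. The mix makes Player 2 indifferent and guarantees 5/2, so it is optimal.

Yes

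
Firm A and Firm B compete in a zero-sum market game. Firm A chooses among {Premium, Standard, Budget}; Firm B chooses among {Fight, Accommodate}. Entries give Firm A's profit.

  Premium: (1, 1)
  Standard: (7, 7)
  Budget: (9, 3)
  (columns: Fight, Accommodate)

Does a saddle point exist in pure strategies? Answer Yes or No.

Row minima: Premium → 1, Standard → 7, Budget → 3; maximin = 7.
Column maxima: Fight → 9, Accommodate → 7; minimax = 7.
maximin = minimax = 7, so a saddle point exists.

Yes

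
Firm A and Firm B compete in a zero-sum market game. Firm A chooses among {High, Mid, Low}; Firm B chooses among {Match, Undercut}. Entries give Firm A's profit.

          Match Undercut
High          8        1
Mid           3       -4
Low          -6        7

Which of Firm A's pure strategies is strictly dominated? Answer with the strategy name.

High gives a strictly higher payoff than Mid against every column: 8 > 3, 1 > -4.
So Mid is strictly dominated and Firm A never plays it.

Mid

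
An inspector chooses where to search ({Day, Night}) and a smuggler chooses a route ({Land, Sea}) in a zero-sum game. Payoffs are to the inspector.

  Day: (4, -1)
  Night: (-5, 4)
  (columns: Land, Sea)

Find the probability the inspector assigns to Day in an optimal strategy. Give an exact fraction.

Row minima: Day → -1, Night → -5; maximin = -1.
Column maxima: Land → 4, Sea → 4; minimax = 4.
-1 ≠ 4, so there is no saddle point; optimal play is mixed.
Let the inspector play Day with probability p. Expected payoff against Land: 4p + (-5)(1−p) = 9p − 5; against Sea: (-1)p + 4(1−p) = −5p + 4.
Setting these equal: 9p − 5 = −5p + 4 ⇒ 14p = 9 ⇒ p = 9/14, and the value is (9)·(9/14) − 5 = 11/14.
For the smuggler: with q = P(Land), equating Day's and Night's payoffs gives 5q − 1 = −9q + 4 ⇒ q = 5/14.

9/14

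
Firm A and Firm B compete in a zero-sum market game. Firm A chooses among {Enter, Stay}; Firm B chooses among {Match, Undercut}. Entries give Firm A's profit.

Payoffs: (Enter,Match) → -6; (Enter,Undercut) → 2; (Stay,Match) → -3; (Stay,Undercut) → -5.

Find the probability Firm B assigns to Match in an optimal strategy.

7/10

Row minima: Enter → -6, Stay → -5; maximin = -5.
Column maxima: Match → -3, Undercut → 2; minimax = -3.
-5 ≠ -3, so there is no saddle point; optimal play is mixed.
Let Firm A play Enter with probability p. Expected payoff against Match: (-6)p + (-3)(1−p) = −3p − 3; against Undercut: 2p + (-5)(1−p) = 7p − 5.
Setting these equal: −3p − 3 = 7p − 5 ⇒ −10p = -2 ⇒ p = 1/5, and the value is (-3)·(1/5) − 3 = -18/5.
For Firm B: with q = P(Match), equating Enter's and Stay's payoffs gives −8q + 2 = 2q − 5 ⇒ q = 7/10.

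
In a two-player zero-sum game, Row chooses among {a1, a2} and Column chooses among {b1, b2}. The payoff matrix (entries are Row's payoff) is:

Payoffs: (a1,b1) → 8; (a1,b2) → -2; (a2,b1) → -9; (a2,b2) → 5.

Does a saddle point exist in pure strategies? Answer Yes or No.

No

Row minima: a1 → -2, a2 → -9; maximin = -2.
Column maxima: b1 → 8, b2 → 5; minimax = 5.
-2 ≠ 5, so no pure-strategy equilibrium exists.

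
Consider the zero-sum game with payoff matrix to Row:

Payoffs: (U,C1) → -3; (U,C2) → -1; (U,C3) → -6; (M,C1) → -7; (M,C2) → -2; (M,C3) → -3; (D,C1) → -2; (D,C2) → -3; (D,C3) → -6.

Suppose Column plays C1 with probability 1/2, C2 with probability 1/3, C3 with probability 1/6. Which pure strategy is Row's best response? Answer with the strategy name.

Expected payoff of U: (1/2)·(-3) + (1/3)·(-1) + (1/6)·(-6) = -17/6.
Expected payoff of M: (1/2)·(-7) + (1/3)·(-2) + (1/6)·(-3) = -14/3.
Expected payoff of D: (1/2)·(-2) + (1/3)·(-3) + (1/6)·(-6) = -3.
The largest is -17/6, so Row's best response is U.

U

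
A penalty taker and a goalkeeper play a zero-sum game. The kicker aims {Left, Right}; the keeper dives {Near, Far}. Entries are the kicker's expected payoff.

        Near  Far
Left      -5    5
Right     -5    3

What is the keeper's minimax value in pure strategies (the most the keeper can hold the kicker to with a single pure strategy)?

-5

Column maxima: Near → -5, Far → 5.
The smallest of these is -5.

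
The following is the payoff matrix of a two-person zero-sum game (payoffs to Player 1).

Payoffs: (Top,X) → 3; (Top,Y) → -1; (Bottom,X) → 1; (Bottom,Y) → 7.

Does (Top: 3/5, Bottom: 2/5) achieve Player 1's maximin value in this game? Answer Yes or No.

Against X this mix gives (3/5)·3 + (2/5)·1 = 11/5.
Against Y this mix gives (3/5)·(-1) + (2/5)·7 = 11/5.
All of Player 2's active replies (X, Y) yield 11/5, and no column does worse for Player 1. The mix makes Player 2 indifferent and guarantees 11/5, so it is optimal.

Yes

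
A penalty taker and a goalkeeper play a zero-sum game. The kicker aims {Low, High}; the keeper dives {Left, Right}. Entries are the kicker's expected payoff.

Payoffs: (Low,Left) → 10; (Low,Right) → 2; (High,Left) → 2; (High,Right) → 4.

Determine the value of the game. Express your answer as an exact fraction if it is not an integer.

Row minima: Low → 2, High → 2; maximin = 2.
Column maxima: Left → 10, Right → 4; minimax = 4.
2 ≠ 4, so there is no saddle point; optimal play is mixed.
Let the kicker play Low with probability p. Expected payoff against Left: 10p + 2(1−p) = 8p + 2; against Right: 2p + 4(1−p) = −2p + 4.
Setting these equal: 8p + 2 = −2p + 4 ⇒ 10p = 2 ⇒ p = 1/5, and the value is (8)·(1/5) + 2 = 18/5.
For the keeper: with q = P(Left), equating Low's and High's payoffs gives 8q + 2 = −2q + 4 ⇒ q = 1/5.

18/5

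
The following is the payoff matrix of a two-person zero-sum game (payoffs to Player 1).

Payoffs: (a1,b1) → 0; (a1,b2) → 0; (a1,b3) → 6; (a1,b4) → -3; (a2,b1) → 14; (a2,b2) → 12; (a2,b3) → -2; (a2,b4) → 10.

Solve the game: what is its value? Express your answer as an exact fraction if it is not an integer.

Row minima: a1 → -3, a2 → -2; maximin = -2.
Column maxima: b1 → 14, b2 → 12, b3 → 6, b4 → 10; minimax = 6.
-2 ≠ 6, so there is no saddle point; optimal play is mixed.
b1 is strictly dominated by b4 (it gives Player 1 strictly more in every row), so Player 2 never plays it.
b2 is strictly dominated by b4 (it gives Player 1 strictly more in every row), so Player 2 never plays it.
On the remaining 2×2 (a1, a2 vs b3, b4):
Let Player 1 play a1 with probability p. Expected payoff against b3: 6p + (-2)(1−p) = 8p − 2; against b4: (-3)p + 10(1−p) = −13p + 10.
Setting these equal: 8p − 2 = −13p + 10 ⇒ 21p = 12 ⇒ p = 4/7, and the value is (8)·(4/7) − 2 = 18/7.
For Player 2: with q = P(b3), equating a1's and a2's payoffs gives 9q − 3 = −12q + 10 ⇒ q = 13/21.

18/7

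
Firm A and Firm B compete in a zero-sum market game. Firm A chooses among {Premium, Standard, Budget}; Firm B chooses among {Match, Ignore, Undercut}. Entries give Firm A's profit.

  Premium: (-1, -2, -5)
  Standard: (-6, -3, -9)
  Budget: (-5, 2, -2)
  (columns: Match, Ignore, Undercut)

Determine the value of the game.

Row minima: Premium → -5, Standard → -9, Budget → -5; maximin = -5.
Column maxima: Match → -1, Ignore → 2, Undercut → -2; minimax = -2.
-5 ≠ -2, so there is no saddle point; optimal play is mixed.
Standard is strictly dominated by Premium, so Firm A never plays it.
Ignore is strictly dominated by Undercut (it gives Firm A strictly more in every row), so Firm B never plays it.
On the remaining 2×2 (Premium, Budget vs Match, Undercut):
Let Firm A play Premium with probability p. Expected payoff against Match: (-1)p + (-5)(1−p) = 4p − 5; against Undercut: (-5)p + (-2)(1−p) = −3p − 2.
Setting these equal: 4p − 5 = −3p − 2 ⇒ 7p = 3 ⇒ p = 3/7, and the value is (4)·(3/7) − 5 = -23/7.
For Firm B: with q = P(Match), equating Premium's and Budget's payoffs gives 4q − 5 = −3q − 2 ⇒ q = 3/7.

-23/7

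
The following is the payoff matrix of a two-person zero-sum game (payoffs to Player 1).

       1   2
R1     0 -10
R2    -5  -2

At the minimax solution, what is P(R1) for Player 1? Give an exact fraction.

Row minima: R1 → -10, R2 → -5; maximin = -5.
Column maxima: 1 → 0, 2 → -2; minimax = -2.
-5 ≠ -2, so there is no saddle point; optimal play is mixed.
Let Player 1 play R1 with probability p. Expected payoff against 1: 0p + (-5)(1−p) = 5p − 5; against 2: (-10)p + (-2)(1−p) = −8p − 2.
Setting these equal: 5p − 5 = −8p − 2 ⇒ 13p = 3 ⇒ p = 3/13, and the value is (5)·(3/13) − 5 = -50/13.
For Player 2: with q = P(1), equating R1's and R2's payoffs gives 10q − 10 = −3q − 2 ⇒ q = 8/13.

3/13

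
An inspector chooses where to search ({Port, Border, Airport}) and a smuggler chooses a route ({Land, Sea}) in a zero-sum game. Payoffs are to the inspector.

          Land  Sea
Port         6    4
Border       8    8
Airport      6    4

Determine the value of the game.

Row minima: Port → 4, Border → 8, Airport → 4; maximin = 8.
Column maxima: Land → 8, Sea → 8; minimax = 8.
Since maximin = minimax = 8, there is a saddle point and the value is 8.

8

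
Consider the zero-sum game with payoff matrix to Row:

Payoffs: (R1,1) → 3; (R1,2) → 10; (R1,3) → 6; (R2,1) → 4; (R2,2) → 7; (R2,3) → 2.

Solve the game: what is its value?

18/5

Row minima: R1 → 3, R2 → 2; maximin = 3.
Column maxima: 1 → 4, 2 → 10, 3 → 6; minimax = 4.
3 ≠ 4, so there is no saddle point; optimal play is mixed.
2 is strictly dominated by 1 (it gives Row strictly more in every row), so Column never plays it.
On the remaining 2×2 (R1, R2 vs 1, 3):
Let Row play R1 with probability p. Expected payoff against 1: 3p + 4(1−p) = −p + 4; against 3: 6p + 2(1−p) = 4p + 2.
Setting these equal: −p + 4 = 4p + 2 ⇒ −5p = -2 ⇒ p = 2/5, and the value is (-1)·(2/5) + 4 = 18/5.
For Column: with q = P(1), equating R1's and R2's payoffs gives −3q + 6 = 2q + 2 ⇒ q = 4/5.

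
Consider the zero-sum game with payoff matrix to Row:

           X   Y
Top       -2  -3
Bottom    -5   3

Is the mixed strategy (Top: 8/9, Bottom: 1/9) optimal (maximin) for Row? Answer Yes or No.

Yes

Against X this mix gives (8/9)·(-2) + (1/9)·(-5) = -7/3.
Against Y this mix gives (8/9)·(-3) + (1/9)·3 = -7/3.
All of Column's active replies (X, Y) yield -7/3, and no column does worse for Row. The mix makes Column indifferent and guarantees -7/3, so it is optimal.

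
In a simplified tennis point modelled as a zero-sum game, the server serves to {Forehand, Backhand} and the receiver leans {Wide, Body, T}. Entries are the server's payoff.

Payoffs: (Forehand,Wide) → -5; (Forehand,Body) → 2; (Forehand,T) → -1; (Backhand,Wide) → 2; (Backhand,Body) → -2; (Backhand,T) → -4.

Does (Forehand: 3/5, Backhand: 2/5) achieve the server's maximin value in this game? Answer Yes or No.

Against Wide this mix gives (3/5)·(-5) + (2/5)·2 = -11/5.
Against Body this mix gives (3/5)·2 + (2/5)·(-2) = 2/5.
Against T this mix gives (3/5)·(-1) + (2/5)·(-4) = -11/5.
All of the receiver's active replies (Wide, T) yield -11/5, and no column does worse for the server. The mix makes the receiver indifferent and guarantees -11/5, so it is optimal.

Yes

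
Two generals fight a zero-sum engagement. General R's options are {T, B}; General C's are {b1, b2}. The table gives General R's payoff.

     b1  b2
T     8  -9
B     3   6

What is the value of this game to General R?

15/4

Row minima: T → -9, B → 3; maximin = 3.
Column maxima: b1 → 8, b2 → 6; minimax = 6.
3 ≠ 6, so there is no saddle point; optimal play is mixed.
Let General R play T with probability p. Expected payoff against b1: 8p + 3(1−p) = 5p + 3; against b2: (-9)p + 6(1−p) = −15p + 6.
Setting these equal: 5p + 3 = −15p + 6 ⇒ 20p = 3 ⇒ p = 3/20, and the value is (5)·(3/20) + 3 = 15/4.
For General C: with q = P(b1), equating T's and B's payoffs gives 17q − 9 = −3q + 6 ⇒ q = 3/4.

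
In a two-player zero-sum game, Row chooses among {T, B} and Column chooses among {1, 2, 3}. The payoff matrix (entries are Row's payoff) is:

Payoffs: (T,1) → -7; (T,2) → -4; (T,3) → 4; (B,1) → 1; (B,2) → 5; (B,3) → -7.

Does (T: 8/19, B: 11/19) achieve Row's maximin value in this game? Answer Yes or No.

Against 1 this mix gives (8/19)·(-7) + (11/19)·1 = -45/19.
Against 2 this mix gives (8/19)·(-4) + (11/19)·5 = 23/19.
Against 3 this mix gives (8/19)·4 + (11/19)·(-7) = -45/19.
All of Column's active replies (1, 3) yield -45/19, and no column does worse for Row. The mix makes Column indifferent and guarantees -45/19, so it is optimal.

Yes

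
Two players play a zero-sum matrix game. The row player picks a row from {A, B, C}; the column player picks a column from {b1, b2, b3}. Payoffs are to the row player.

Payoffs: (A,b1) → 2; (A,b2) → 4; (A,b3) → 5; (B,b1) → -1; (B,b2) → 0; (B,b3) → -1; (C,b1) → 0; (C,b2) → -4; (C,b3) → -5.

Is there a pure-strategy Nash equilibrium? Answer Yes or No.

Yes

Row minima: A → 2, B → -1, C → -5; maximin = 2.
Column maxima: b1 → 2, b2 → 4, b3 → 5; minimax = 2.
maximin = minimax = 2, so a saddle point exists.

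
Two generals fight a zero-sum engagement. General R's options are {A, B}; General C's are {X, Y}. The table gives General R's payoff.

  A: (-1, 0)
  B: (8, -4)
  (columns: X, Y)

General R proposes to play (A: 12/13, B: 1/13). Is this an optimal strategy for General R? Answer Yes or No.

Yes

Against X this mix gives (12/13)·(-1) + (1/13)·8 = -4/13.
Against Y this mix gives (12/13)·0 + (1/13)·(-4) = -4/13.
All of General C's active replies (X, Y) yield -4/13, and no column does worse for General R. The mix makes General C indifferent and guarantees -4/13, so it is optimal.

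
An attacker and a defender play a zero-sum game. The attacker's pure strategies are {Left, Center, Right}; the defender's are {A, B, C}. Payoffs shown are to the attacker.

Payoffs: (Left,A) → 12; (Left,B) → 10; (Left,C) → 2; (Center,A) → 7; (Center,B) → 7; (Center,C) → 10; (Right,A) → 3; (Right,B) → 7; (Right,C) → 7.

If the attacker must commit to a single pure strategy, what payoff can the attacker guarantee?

Row minima: Left → 2, Center → 7, Right → 3.
The best of these is 7.

7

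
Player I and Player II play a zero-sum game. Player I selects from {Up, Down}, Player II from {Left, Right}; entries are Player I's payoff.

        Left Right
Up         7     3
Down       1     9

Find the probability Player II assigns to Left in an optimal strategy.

1/2

Row minima: Up → 3, Down → 1; maximin = 3.
Column maxima: Left → 7, Right → 9; minimax = 7.
3 ≠ 7, so there is no saddle point; optimal play is mixed.
Let Player I play Up with probability p. Expected payoff against Left: 7p + 1(1−p) = 6p + 1; against Right: 3p + 9(1−p) = −6p + 9.
Setting these equal: 6p + 1 = −6p + 9 ⇒ 12p = 8 ⇒ p = 2/3, and the value is (6)·(2/3) + 1 = 5.
For Player II: with q = P(Left), equating Up's and Down's payoffs gives 4q + 3 = −8q + 9 ⇒ q = 1/2.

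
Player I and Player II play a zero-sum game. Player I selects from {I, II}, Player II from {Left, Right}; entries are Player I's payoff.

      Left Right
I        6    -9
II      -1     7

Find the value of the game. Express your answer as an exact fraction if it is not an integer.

Row minima: I → -9, II → -1; maximin = -1.
Column maxima: Left → 6, Right → 7; minimax = 6.
-1 ≠ 6, so there is no saddle point; optimal play is mixed.
Let Player I play I with probability p. Expected payoff against Left: 6p + (-1)(1−p) = 7p − 1; against Right: (-9)p + 7(1−p) = −16p + 7.
Setting these equal: 7p − 1 = −16p + 7 ⇒ 23p = 8 ⇒ p = 8/23, and the value is (7)·(8/23) − 1 = 33/23.
For Player II: with q = P(Left), equating I's and II's payoffs gives 15q − 9 = −8q + 7 ⇒ q = 16/23.

33/23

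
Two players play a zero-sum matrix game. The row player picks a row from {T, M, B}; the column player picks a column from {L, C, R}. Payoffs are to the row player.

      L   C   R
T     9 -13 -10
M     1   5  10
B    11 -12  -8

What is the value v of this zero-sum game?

67/27

Row minima: T → -13, M → 1, B → -12; maximin = 1.
Column maxima: L → 11, C → 5, R → 10; minimax = 5.
1 ≠ 5, so there is no saddle point; optimal play is mixed.
T is strictly dominated by B, so the row player never plays it.
R is strictly dominated by C (it gives the row player strictly more in every row), so the column player never plays it.
On the remaining 2×2 (M, B vs L, C):
Let the row player play M with probability p. Expected payoff against L: 1p + 11(1−p) = −10p + 11; against C: 5p + (-12)(1−p) = 17p − 12.
Setting these equal: −10p + 11 = 17p − 12 ⇒ −27p = -23 ⇒ p = 23/27, and the value is (-10)·(23/27) + 11 = 67/27.
For the column player: with q = P(L), equating M's and B's payoffs gives −4q + 5 = 23q − 12 ⇒ q = 17/27.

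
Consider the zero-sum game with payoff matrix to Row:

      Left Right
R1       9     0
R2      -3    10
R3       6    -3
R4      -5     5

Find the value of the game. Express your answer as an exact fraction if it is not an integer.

Row minima: R1 → 0, R2 → -3, R3 → -3, R4 → -5; maximin = 0.
Column maxima: Left → 9, Right → 10; minimax = 9.
0 ≠ 9, so there is no saddle point; optimal play is mixed.
R3 is strictly dominated by R1, so Row never plays it.
R4 is strictly dominated by R2, so Row never plays it.
On the remaining 2×2 (R1, R2 vs Left, Right):
Let Row play R1 with probability p. Expected payoff against Left: 9p + (-3)(1−p) = 12p − 3; against Right: 0p + 10(1−p) = −10p + 10.
Setting these equal: 12p − 3 = −10p + 10 ⇒ 22p = 13 ⇒ p = 13/22, and the value is (12)·(13/22) − 3 = 45/11.
For Column: with q = P(Left), equating R1's and R2's payoffs gives 9q = −13q + 10 ⇒ q = 5/11.

45/11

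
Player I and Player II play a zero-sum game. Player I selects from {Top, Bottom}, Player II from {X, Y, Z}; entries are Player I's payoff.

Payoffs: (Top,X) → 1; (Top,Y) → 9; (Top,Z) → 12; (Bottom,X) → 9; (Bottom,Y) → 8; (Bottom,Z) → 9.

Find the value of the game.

73/9

Row minima: Top → 1, Bottom → 8; maximin = 8.
Column maxima: X → 9, Y → 9, Z → 12; minimax = 9.
8 ≠ 9, so there is no saddle point; optimal play is mixed.
Z is strictly dominated by Y (it gives Player I strictly more in every row), so Player II never plays it.
On the remaining 2×2 (Top, Bottom vs X, Y):
Let Player I play Top with probability p. Expected payoff against X: 1p + 9(1−p) = −8p + 9; against Y: 9p + 8(1−p) = p + 8.
Setting these equal: −8p + 9 = p + 8 ⇒ −9p = -1 ⇒ p = 1/9, and the value is (-8)·(1/9) + 9 = 73/9.
For Player II: with q = P(X), equating Top's and Bottom's payoffs gives −8q + 9 = q + 8 ⇒ q = 1/9.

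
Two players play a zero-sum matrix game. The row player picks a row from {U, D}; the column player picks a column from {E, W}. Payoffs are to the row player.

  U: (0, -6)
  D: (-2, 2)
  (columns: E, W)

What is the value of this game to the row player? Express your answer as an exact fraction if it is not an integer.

-6/5

Row minima: U → -6, D → -2; maximin = -2.
Column maxima: E → 0, W → 2; minimax = 0.
-2 ≠ 0, so there is no saddle point; optimal play is mixed.
Let the row player play U with probability p. Expected payoff against E: 0p + (-2)(1−p) = 2p − 2; against W: (-6)p + 2(1−p) = −8p + 2.
Setting these equal: 2p − 2 = −8p + 2 ⇒ 10p = 4 ⇒ p = 2/5, and the value is (2)·(2/5) − 2 = -6/5.
For the column player: with q = P(E), equating U's and D's payoffs gives 6q − 6 = −4q + 2 ⇒ q = 4/5.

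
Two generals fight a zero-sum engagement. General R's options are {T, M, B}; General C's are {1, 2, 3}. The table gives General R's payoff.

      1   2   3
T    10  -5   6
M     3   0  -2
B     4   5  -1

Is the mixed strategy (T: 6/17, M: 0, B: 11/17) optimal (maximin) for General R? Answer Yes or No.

Yes

Against 1 this mix gives (6/17)·10 + (11/17)·4 = 104/17.
Against 2 this mix gives (6/17)·(-5) + (11/17)·5 = 25/17.
Against 3 this mix gives (6/17)·6 + (11/17)·(-1) = 25/17.
All of General C's active replies (2, 3) yield 25/17, and no column does worse for General R. The mix makes General C indifferent and guarantees 25/17, so it is optimal.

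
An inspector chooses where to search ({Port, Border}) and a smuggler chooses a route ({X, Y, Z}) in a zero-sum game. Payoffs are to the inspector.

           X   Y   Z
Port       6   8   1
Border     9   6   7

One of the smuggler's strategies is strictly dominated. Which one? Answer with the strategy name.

Z holds the inspector's payoff strictly below X in every row: 1 < 6, 7 < 9.
So X is strictly dominated for the smuggler.

X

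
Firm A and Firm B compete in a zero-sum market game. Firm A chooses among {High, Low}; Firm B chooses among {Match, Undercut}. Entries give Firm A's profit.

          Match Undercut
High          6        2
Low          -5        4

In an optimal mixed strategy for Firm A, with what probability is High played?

9/13

Row minima: High → 2, Low → -5; maximin = 2.
Column maxima: Match → 6, Undercut → 4; minimax = 4.
2 ≠ 4, so there is no saddle point; optimal play is mixed.
Let Firm A play High with probability p. Expected payoff against Match: 6p + (-5)(1−p) = 11p − 5; against Undercut: 2p + 4(1−p) = −2p + 4.
Setting these equal: 11p − 5 = −2p + 4 ⇒ 13p = 9 ⇒ p = 9/13, and the value is (11)·(9/13) − 5 = 34/13.
For Firm B: with q = P(Match), equating High's and Low's payoffs gives 4q + 2 = −9q + 4 ⇒ q = 2/13.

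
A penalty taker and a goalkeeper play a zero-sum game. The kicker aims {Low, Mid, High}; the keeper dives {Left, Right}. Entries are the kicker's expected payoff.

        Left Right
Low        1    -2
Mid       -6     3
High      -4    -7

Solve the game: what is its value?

-3/4

Row minima: Low → -2, Mid → -6, High → -7; maximin = -2.
Column maxima: Left → 1, Right → 3; minimax = 1.
-2 ≠ 1, so there is no saddle point; optimal play is mixed.
High is strictly dominated by Low, so the kicker never plays it.
On the remaining 2×2 (Low, Mid vs Left, Right):
Let the kicker play Low with probability p. Expected payoff against Left: 1p + (-6)(1−p) = 7p − 6; against Right: (-2)p + 3(1−p) = −5p + 3.
Setting these equal: 7p − 6 = −5p + 3 ⇒ 12p = 9 ⇒ p = 3/4, and the value is (7)·(3/4) − 6 = -3/4.
For the keeper: with q = P(Left), equating Low's and Mid's payoffs gives 3q − 2 = −9q + 3 ⇒ q = 5/12.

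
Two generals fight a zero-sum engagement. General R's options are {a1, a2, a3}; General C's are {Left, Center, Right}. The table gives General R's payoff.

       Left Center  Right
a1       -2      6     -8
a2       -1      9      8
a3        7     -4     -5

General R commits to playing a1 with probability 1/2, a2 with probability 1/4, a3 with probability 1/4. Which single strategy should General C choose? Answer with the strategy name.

Right

If General C plays Left, General R's expected payoff is (1/2)·(-2) + (1/4)·(-1) + (1/4)·7 = 1/2.
If General C plays Center, General R's expected payoff is (1/2)·6 + (1/4)·9 + (1/4)·(-4) = 17/4.
If General C plays Right, General R's expected payoff is (1/2)·(-8) + (1/4)·8 + (1/4)·(-5) = -13/4.
General C minimizes General R's payoff; the smallest is -13/4, so the best response is Right.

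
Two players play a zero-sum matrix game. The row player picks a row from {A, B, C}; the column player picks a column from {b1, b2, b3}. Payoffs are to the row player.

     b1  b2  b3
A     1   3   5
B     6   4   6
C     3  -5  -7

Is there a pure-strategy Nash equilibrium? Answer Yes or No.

Yes

Row minima: A → 1, B → 4, C → -7; maximin = 4.
Column maxima: b1 → 6, b2 → 4, b3 → 6; minimax = 4.
maximin = minimax = 4, so a saddle point exists.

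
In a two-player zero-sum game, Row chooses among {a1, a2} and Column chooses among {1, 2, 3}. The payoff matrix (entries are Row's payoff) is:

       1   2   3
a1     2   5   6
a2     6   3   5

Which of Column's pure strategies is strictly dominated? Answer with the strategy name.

2 holds Row's payoff strictly below 3 in every row: 5 < 6, 3 < 5.
So 3 is strictly dominated for Column.

3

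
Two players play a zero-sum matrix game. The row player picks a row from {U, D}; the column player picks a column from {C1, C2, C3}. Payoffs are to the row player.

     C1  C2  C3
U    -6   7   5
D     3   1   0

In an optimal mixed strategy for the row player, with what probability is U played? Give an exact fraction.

3/14

Row minima: U → -6, D → 0; maximin = 0.
Column maxima: C1 → 3, C2 → 7, C3 → 5; minimax = 3.
0 ≠ 3, so there is no saddle point; optimal play is mixed.
C2 is strictly dominated by C3 (it gives the row player strictly more in every row), so the column player never plays it.
On the remaining 2×2 (U, D vs C1, C3):
Let the row player play U with probability p. Expected payoff against C1: (-6)p + 3(1−p) = −9p + 3; against C3: 5p + 0(1−p) = 5p.
Setting these equal: −9p + 3 = 5p ⇒ −14p = -3 ⇒ p = 3/14, and the value is (-9)·(3/14) + 3 = 15/14.
For the column player: with q = P(C1), equating U's and D's payoffs gives −11q + 5 = 3q ⇒ q = 5/14.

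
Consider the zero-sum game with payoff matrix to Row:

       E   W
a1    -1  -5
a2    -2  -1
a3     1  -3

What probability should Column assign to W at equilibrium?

Row minima: a1 → -5, a2 → -2, a3 → -3; maximin = -2.
Column maxima: E → 1, W → -1; minimax = -1.
-2 ≠ -1, so there is no saddle point; optimal play is mixed.
a1 is strictly dominated by a3, so Row never plays it.
On the remaining 2×2 (a2, a3 vs E, W):
Let Row play a2 with probability p. Expected payoff against E: (-2)p + 1(1−p) = −3p + 1; against W: (-1)p + (-3)(1−p) = 2p − 3.
Setting these equal: −3p + 1 = 2p − 3 ⇒ −5p = -4 ⇒ p = 4/5, and the value is (-3)·(4/5) + 1 = -7/5.
For Column: with q = P(E), equating a2's and a3's payoffs gives −q − 1 = 4q − 3 ⇒ q = 2/5.

3/5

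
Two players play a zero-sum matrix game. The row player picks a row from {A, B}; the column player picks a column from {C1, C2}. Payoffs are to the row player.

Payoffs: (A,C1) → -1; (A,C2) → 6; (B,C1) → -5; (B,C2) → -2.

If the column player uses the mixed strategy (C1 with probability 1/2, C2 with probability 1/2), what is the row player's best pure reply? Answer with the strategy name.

Expected payoff of A: (1/2)·(-1) + (1/2)·6 = 5/2.
Expected payoff of B: (1/2)·(-5) + (1/2)·(-2) = -7/2.
The largest is 5/2, so the row player's best response is A.

A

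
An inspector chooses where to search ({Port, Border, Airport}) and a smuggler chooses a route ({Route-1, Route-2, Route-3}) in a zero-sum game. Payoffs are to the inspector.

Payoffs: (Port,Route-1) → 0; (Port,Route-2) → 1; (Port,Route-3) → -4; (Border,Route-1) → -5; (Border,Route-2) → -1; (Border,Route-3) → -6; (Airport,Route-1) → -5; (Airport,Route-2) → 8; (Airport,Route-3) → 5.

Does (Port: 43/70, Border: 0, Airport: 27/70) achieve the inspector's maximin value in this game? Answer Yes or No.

Against Route-1 this mix gives (43/70)·0 + (27/70)·(-5) = -27/14.
Against Route-2 this mix gives (43/70)·1 + (27/70)·8 = 37/10.
Against Route-3 this mix gives (43/70)·(-4) + (27/70)·5 = -37/70.
The smuggler will play Route-1, holding the inspector to -27/14. Shifting weight toward the row that does better against Route-1 would raise this floor (the equalizing mix achieves -10/7 against both Route-1 and Route-3), so the proposed strategy is not optimal.

No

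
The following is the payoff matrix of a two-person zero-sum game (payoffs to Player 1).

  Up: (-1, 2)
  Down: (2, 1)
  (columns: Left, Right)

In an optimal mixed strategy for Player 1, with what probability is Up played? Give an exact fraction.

Row minima: Up → -1, Down → 1; maximin = 1.
Column maxima: Left → 2, Right → 2; minimax = 2.
1 ≠ 2, so there is no saddle point; optimal play is mixed.
Let Player 1 play Up with probability p. Expected payoff against Left: (-1)p + 2(1−p) = −3p + 2; against Right: 2p + 1(1−p) = p + 1.
Setting these equal: −3p + 2 = p + 1 ⇒ −4p = -1 ⇒ p = 1/4, and the value is (-3)·(1/4) + 2 = 5/4.
For Player 2: with q = P(Left), equating Up's and Down's payoffs gives −3q + 2 = q + 1 ⇒ q = 1/4.

1/4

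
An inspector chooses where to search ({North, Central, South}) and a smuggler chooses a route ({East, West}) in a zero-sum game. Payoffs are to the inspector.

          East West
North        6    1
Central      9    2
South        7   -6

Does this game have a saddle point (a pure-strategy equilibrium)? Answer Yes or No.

Yes

Row minima: North → 1, Central → 2, South → -6; maximin = 2.
Column maxima: East → 9, West → 2; minimax = 2.
maximin = minimax = 2, so a saddle point exists.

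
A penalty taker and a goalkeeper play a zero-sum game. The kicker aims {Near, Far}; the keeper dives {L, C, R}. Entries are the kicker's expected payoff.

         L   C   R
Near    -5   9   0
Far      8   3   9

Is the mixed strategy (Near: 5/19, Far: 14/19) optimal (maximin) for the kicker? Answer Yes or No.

Yes

Against L this mix gives (5/19)·(-5) + (14/19)·8 = 87/19.
Against C this mix gives (5/19)·9 + (14/19)·3 = 87/19.
Against R this mix gives (5/19)·0 + (14/19)·9 = 126/19.
All of the keeper's active replies (L, C) yield 87/19, and no column does worse for the kicker. The mix makes the keeper indifferent and guarantees 87/19, so it is optimal.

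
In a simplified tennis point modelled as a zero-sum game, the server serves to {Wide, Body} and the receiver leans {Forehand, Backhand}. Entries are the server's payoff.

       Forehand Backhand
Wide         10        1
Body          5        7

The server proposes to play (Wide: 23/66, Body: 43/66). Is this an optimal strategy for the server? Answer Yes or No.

No

Against Forehand this mix gives (23/66)·10 + (43/66)·5 = 445/66.
Against Backhand this mix gives (23/66)·1 + (43/66)·7 = 54/11.
The receiver will play Backhand, holding the server to 54/11. Shifting weight toward the row that does better against Backhand would raise this floor (the equalizing mix achieves 65/11 against both Backhand and Forehand), so the proposed strategy is not optimal.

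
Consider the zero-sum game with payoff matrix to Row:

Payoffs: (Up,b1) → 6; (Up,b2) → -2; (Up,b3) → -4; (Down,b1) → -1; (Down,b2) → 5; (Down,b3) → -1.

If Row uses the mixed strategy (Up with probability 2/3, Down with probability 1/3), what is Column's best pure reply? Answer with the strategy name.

b3

If Column plays b1, Row's expected payoff is (2/3)·6 + (1/3)·(-1) = 11/3.
If Column plays b2, Row's expected payoff is (2/3)·(-2) + (1/3)·5 = 1/3.
If Column plays b3, Row's expected payoff is (2/3)·(-4) + (1/3)·(-1) = -3.
Column minimizes Row's payoff; the smallest is -3, so the best response is b3.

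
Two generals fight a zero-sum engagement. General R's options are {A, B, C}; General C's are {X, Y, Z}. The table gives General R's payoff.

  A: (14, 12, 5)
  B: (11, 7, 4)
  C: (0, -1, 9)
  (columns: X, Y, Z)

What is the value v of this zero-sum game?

Row minima: A → 5, B → 4, C → -1; maximin = 5.
Column maxima: X → 14, Y → 12, Z → 9; minimax = 9.
5 ≠ 9, so there is no saddle point; optimal play is mixed.
B is strictly dominated by A, so General R never plays it.
X is strictly dominated by Y (it gives General R strictly more in every row), so General C never plays it.
On the remaining 2×2 (A, C vs Y, Z):
Let General R play A with probability p. Expected payoff against Y: 12p + (-1)(1−p) = 13p − 1; against Z: 5p + 9(1−p) = −4p + 9.
Setting these equal: 13p − 1 = −4p + 9 ⇒ 17p = 10 ⇒ p = 10/17, and the value is (13)·(10/17) − 1 = 113/17.
For General C: with q = P(Y), equating A's and C's payoffs gives 7q + 5 = −10q + 9 ⇒ q = 4/17.

113/17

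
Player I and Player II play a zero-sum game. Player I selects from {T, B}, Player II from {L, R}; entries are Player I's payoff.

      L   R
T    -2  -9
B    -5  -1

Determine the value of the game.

Row minima: T → -9, B → -5; maximin = -5.
Column maxima: L → -2, R → -1; minimax = -2.
-5 ≠ -2, so there is no saddle point; optimal play is mixed.
Let Player I play T with probability p. Expected payoff against L: (-2)p + (-5)(1−p) = 3p − 5; against R: (-9)p + (-1)(1−p) = −8p − 1.
Setting these equal: 3p − 5 = −8p − 1 ⇒ 11p = 4 ⇒ p = 4/11, and the value is (3)·(4/11) − 5 = -43/11.
For Player II: with q = P(L), equating T's and B's payoffs gives 7q − 9 = −4q − 1 ⇒ q = 8/11.

-43/11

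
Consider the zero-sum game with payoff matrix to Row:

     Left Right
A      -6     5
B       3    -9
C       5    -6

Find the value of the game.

-1/2

Row minima: A → -6, B → -9, C → -6; maximin = -6.
Column maxima: Left → 5, Right → 5; minimax = 5.
-6 ≠ 5, so there is no saddle point; optimal play is mixed.
B is strictly dominated by C, so Row never plays it.
On the remaining 2×2 (A, C vs Left, Right):
Let Row play A with probability p. Expected payoff against Left: (-6)p + 5(1−p) = −11p + 5; against Right: 5p + (-6)(1−p) = 11p − 6.
Setting these equal: −11p + 5 = 11p − 6 ⇒ −22p = -11 ⇒ p = 1/2, and the value is (-11)·(1/2) + 5 = -1/2.
For Column: with q = P(Left), equating A's and C's payoffs gives −11q + 5 = 11q − 6 ⇒ q = 1/2.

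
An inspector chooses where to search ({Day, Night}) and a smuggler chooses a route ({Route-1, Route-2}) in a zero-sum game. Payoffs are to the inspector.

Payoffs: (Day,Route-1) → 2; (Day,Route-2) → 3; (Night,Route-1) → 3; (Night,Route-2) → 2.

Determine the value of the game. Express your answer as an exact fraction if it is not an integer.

Row minima: Day → 2, Night → 2; maximin = 2.
Column maxima: Route-1 → 3, Route-2 → 3; minimax = 3.
2 ≠ 3, so there is no saddle point; optimal play is mixed.
Let the inspector play Day with probability p. Expected payoff against Route-1: 2p + 3(1−p) = −p + 3; against Route-2: 3p + 2(1−p) = p + 2.
Setting these equal: −p + 3 = p + 2 ⇒ −2p = -1 ⇒ p = 1/2, and the value is (-1)·(1/2) + 3 = 5/2.
For the smuggler: with q = P(Route-1), equating Day's and Night's payoffs gives −q + 3 = q + 2 ⇒ q = 1/2.

5/2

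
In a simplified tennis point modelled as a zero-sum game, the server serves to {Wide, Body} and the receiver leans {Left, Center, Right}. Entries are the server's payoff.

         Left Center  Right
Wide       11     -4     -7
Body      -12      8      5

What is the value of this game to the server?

-29/35

Row minima: Wide → -7, Body → -12; maximin = -7.
Column maxima: Left → 11, Center → 8, Right → 5; minimax = 5.
-7 ≠ 5, so there is no saddle point; optimal play is mixed.
Center is strictly dominated by Right (it gives the server strictly more in every row), so the receiver never plays it.
On the remaining 2×2 (Wide, Body vs Left, Right):
Let the server play Wide with probability p. Expected payoff against Left: 11p + (-12)(1−p) = 23p − 12; against Right: (-7)p + 5(1−p) = −12p + 5.
Setting these equal: 23p − 12 = −12p + 5 ⇒ 35p = 17 ⇒ p = 17/35, and the value is (23)·(17/35) − 12 = -29/35.
For the receiver: with q = P(Left), equating Wide's and Body's payoffs gives 18q − 7 = −17q + 5 ⇒ q = 12/35.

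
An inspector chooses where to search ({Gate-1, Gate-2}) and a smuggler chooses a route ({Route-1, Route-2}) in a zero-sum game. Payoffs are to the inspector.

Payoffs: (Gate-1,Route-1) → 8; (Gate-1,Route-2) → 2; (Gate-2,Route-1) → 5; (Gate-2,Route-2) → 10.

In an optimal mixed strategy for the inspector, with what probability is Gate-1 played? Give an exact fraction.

5/11

Row minima: Gate-1 → 2, Gate-2 → 5; maximin = 5.
Column maxima: Route-1 → 8, Route-2 → 10; minimax = 8.
5 ≠ 8, so there is no saddle point; optimal play is mixed.
Let the inspector play Gate-1 with probability p. Expected payoff against Route-1: 8p + 5(1−p) = 3p + 5; against Route-2: 2p + 10(1−p) = −8p + 10.
Setting these equal: 3p + 5 = −8p + 10 ⇒ 11p = 5 ⇒ p = 5/11, and the value is (3)·(5/11) + 5 = 70/11.
For the smuggler: with q = P(Route-1), equating Gate-1's and Gate-2's payoffs gives 6q + 2 = −5q + 10 ⇒ q = 8/11.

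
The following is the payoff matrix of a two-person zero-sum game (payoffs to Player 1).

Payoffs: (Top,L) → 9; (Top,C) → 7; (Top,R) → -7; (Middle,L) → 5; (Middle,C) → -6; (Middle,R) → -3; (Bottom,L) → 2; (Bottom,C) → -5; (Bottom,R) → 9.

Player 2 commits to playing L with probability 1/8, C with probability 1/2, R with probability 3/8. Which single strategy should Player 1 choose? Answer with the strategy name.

Top

Expected payoff of Top: (1/8)·9 + (1/2)·7 + (3/8)·(-7) = 2.
Expected payoff of Middle: (1/8)·5 + (1/2)·(-6) + (3/8)·(-3) = -7/2.
Expected payoff of Bottom: (1/8)·2 + (1/2)·(-5) + (3/8)·9 = 9/8.
The largest is 2, so Player 1's best response is Top.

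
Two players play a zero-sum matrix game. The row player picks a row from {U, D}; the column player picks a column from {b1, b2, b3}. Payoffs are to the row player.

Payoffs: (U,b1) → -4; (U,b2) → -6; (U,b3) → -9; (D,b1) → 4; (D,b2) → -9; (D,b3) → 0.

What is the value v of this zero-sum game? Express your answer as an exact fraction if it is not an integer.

-27/4

Row minima: U → -9, D → -9; maximin = -9.
Column maxima: b1 → 4, b2 → -6, b3 → 0; minimax = -6.
-9 ≠ -6, so there is no saddle point; optimal play is mixed.
b1 is strictly dominated by b2 (it gives the row player strictly more in every row), so the column player never plays it.
On the remaining 2×2 (U, D vs b2, b3):
Let the row player play U with probability p. Expected payoff against b2: (-6)p + (-9)(1−p) = 3p − 9; against b3: (-9)p + 0(1−p) = −9p.
Setting these equal: 3p − 9 = −9p ⇒ 12p = 9 ⇒ p = 3/4, and the value is (3)·(3/4) − 9 = -27/4.
For the column player: with q = P(b2), equating U's and D's payoffs gives 3q − 9 = −9q ⇒ q = 3/4.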